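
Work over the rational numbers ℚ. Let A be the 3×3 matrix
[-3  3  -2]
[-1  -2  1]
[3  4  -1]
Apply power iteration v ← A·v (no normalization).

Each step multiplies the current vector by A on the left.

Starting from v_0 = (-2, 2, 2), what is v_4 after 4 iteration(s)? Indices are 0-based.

v_0 = (-2, 2, 2).
v_1 = A·v_0 = (8, 0, 0).
v_2 = A·v_1 = (-24, -8, 24).
v_3 = A·v_2 = (0, 64, -128).
v_4 = A·v_3 = (448, -256, 384).

v_4 = (448, -256, 384)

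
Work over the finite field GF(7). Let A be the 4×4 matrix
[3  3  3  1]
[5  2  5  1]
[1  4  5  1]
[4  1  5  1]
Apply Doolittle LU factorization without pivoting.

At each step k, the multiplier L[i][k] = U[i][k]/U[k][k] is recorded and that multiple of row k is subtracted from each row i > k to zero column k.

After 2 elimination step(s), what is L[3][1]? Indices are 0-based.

L[3][1] = 1

k=0: U[0][0]=3
  eliminate (1,0): mult=4, new row 1: (0, 4, 0, 4); set L[1][0]=4
  eliminate (2,0): mult=5, new row 2: (0, 3, 4, 3); set L[2][0]=5
  eliminate (3,0): mult=6, new row 3: (0, 4, 1, 2); set L[3][0]=6
k=1: U[1][1]=4
  eliminate (2,1): mult=6, new row 2: (0, 0, 4, 0); set L[2][1]=6
  eliminate (3,1): mult=1, new row 3: (0, 0, 1, 5); set L[3][1]=1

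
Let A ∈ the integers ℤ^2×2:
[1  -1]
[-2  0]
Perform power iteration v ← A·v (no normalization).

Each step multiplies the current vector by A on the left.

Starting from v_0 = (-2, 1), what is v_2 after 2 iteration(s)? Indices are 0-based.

v_2 = (-7, 6)

v_0 = (-2, 1).
v_1 = A·v_0 = (-3, 4).
v_2 = A·v_1 = (-7, 6).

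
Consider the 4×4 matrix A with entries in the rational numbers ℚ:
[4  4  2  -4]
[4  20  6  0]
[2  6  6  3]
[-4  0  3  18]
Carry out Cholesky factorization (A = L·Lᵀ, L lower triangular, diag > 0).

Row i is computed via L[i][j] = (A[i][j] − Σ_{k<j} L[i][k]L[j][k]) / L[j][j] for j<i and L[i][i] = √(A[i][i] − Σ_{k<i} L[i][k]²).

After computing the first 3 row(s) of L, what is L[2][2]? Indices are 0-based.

Step 1: L[0][0] = √(4) = 2.
  L[1][0] = (4) / L[0][0] = 2.
Step 2: L[1][1] = √(16) = 4.
  L[2][0] = (2) / L[0][0] = 1.
  L[2][1] = (4) / L[1][1] = 1.
Step 3: L[2][2] = √(4) = 2.

L[2][2] = 2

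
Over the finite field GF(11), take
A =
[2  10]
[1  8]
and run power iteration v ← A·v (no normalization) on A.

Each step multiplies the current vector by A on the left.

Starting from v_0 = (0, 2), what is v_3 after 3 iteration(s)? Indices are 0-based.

v_0 = (0, 2).
v_1 = A·v_0 = (9, 5).
v_2 = A·v_1 = (2, 5).
v_3 = A·v_2 = (10, 9).

v_3 = (10, 9)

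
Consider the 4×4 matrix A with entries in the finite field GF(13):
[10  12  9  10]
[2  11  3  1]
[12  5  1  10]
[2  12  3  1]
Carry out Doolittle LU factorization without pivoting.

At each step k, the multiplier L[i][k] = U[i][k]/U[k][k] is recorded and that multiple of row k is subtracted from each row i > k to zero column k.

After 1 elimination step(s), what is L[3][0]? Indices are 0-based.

L[3][0] = 8

k=0: U[0][0]=10
  eliminate (1,0): mult=8, new row 1: (0, 6, 9, 12); set L[1][0]=8
  eliminate (2,0): mult=9, new row 2: (0, 1, 11, 11); set L[2][0]=9
  eliminate (3,0): mult=8, new row 3: (0, 7, 9, 12); set L[3][0]=8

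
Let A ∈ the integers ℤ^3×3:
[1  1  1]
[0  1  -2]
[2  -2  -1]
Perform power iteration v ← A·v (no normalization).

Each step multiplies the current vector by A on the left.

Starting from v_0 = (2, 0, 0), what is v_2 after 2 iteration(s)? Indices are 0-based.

v_2 = (6, -8, 0)

v_0 = (2, 0, 0).
v_1 = A·v_0 = (2, 0, 4).
v_2 = A·v_1 = (6, -8, 0).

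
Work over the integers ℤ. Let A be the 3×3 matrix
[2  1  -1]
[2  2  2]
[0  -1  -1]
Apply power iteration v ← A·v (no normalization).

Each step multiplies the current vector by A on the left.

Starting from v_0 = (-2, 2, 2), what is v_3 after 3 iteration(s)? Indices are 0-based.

v_3 = (-8, -16, 8)

v_0 = (-2, 2, 2).
v_1 = A·v_0 = (-4, 4, -4).
v_2 = A·v_1 = (0, -8, 0).
v_3 = A·v_2 = (-8, -16, 8).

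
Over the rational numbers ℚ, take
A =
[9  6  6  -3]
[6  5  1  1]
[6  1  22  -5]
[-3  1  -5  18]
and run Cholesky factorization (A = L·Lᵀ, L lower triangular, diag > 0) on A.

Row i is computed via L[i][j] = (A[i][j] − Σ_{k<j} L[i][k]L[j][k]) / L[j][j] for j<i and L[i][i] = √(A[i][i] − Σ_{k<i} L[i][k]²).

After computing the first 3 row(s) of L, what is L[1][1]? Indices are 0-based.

L[1][1] = 1

Step 1: L[0][0] = √(9) = 3.
  L[1][0] = (6) / L[0][0] = 2.
Step 2: L[1][1] = √(1) = 1.
  L[2][0] = (6) / L[0][0] = 2.
  L[2][1] = (-3) / L[1][1] = -3.
Step 3: L[2][2] = √(9) = 3.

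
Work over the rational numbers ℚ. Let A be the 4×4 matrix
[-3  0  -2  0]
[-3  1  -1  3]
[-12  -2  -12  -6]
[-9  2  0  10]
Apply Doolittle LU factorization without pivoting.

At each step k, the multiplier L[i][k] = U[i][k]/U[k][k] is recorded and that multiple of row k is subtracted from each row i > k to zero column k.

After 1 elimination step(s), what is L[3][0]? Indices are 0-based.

L[3][0] = 3

k=0: U[0][0]=-3
  eliminate (1,0): mult=1, new row 1: (0, 1, 1, 3); set L[1][0]=1
  eliminate (2,0): mult=4, new row 2: (0, -2, -4, -6); set L[2][0]=4
  eliminate (3,0): mult=3, new row 3: (0, 2, 6, 10); set L[3][0]=3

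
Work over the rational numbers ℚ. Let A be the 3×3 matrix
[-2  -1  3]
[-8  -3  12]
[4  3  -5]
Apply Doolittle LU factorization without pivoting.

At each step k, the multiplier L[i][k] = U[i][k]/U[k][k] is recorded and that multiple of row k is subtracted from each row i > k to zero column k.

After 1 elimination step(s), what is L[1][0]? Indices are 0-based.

[col 0] pivot -2
  R1 -= 4*R0 → (0, 1, 0)  (L[1][0] := 4)
  R2 -= -2*R0 → (0, 1, 1)  (L[2][0] := -2)

L[1][0] = 4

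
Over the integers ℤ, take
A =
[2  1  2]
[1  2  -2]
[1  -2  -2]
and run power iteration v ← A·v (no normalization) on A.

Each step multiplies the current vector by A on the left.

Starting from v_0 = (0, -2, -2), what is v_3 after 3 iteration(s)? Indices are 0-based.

v_3 = (-58, 4, 92)

v_0 = (0, -2, -2).
v_1 = A·v_0 = (-6, 0, 8).
v_2 = A·v_1 = (4, -22, -22).
v_3 = A·v_2 = (-58, 4, 92).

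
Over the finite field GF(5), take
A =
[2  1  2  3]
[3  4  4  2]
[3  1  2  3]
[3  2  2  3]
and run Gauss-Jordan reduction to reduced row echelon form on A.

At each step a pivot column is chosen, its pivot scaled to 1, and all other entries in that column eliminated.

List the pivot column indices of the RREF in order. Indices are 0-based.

pivot columns: 0, 1, 2, 3

pivot(0,0)=2: scale R0 → (1, 3, 1, 4)
  clear (1,0): R1 −= (3)R0 → (0, 0, 1, 0)
  clear (2,0): R2 −= (3)R0 → (0, 2, 4, 1)
  clear (3,0): R3 −= (3)R0 → (0, 3, 4, 1)
pivot(1,1): swap R1↔R2
pivot(1,1)=2: scale R1 → (0, 1, 2, 3)
  clear (0,1): R0 −= (3)R1 → (1, 0, 0, 0)
  clear (3,1): R3 −= (3)R1 → (0, 0, 3, 2)
pivot(2,2)=1: scale R2 → (0, 0, 1, 0)
  clear (1,2): R1 −= (2)R2 → (0, 1, 0, 3)
  clear (3,2): R3 −= (3)R2 → (0, 0, 0, 2)
pivot(3,3)=2: scale R3 → (0, 0, 0, 1)
  clear (1,3): R1 −= (3)R3 → (0, 1, 0, 0)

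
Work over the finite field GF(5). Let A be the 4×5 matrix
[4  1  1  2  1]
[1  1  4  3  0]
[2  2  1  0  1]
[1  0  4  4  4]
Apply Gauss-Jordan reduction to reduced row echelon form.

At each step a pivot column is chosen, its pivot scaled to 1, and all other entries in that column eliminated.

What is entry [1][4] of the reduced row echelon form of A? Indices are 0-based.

M[1][4] = 3

step 1: normalize row 0 (÷4) = (1, 4, 4, 3, 4)
  row 1: subtract 1×row0 = (0, 2, 0, 0, 1)
  row 2: subtract 2×row0 = (0, 4, 3, 4, 3)
  row 3: subtract 1×row0 = (0, 1, 0, 1, 0)
step 2: normalize row 1 (÷2) = (0, 1, 0, 0, 3)
  row 0: subtract 4×row1 = (1, 0, 4, 3, 2)
  row 2: subtract 4×row1 = (0, 0, 3, 4, 1)
  row 3: subtract 1×row1 = (0, 0, 0, 1, 2)
step 3: normalize row 2 (÷3) = (0, 0, 1, 3, 2)
  row 0: subtract 4×row2 = (1, 0, 0, 1, 4)
step 4: normalize row 3 (÷1) = (0, 0, 0, 1, 2)
  row 0: subtract 1×row3 = (1, 0, 0, 0, 2)
  row 2: subtract 3×row3 = (0, 0, 1, 0, 1)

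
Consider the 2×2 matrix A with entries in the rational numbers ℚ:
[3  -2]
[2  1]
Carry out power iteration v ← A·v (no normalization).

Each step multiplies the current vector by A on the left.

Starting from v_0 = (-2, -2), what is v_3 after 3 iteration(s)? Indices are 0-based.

v_0 = (-2, -2).
v_1 = A·v_0 = (-2, -6).
v_2 = A·v_1 = (6, -10).
v_3 = A·v_2 = (38, 2).

v_3 = (38, 2)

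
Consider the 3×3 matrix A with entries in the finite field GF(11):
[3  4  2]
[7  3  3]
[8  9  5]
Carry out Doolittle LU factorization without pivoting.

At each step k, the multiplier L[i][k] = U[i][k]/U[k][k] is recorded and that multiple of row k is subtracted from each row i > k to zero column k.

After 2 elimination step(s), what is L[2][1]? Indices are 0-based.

L[2][1] = 2

Step 1: pivot at (0,0) is 3.
  row1 ← row1 − (6)·row0  ⇒  L[1][0]=6, U row1=(0, 1, 2)
  row2 ← row2 − (10)·row0  ⇒  L[2][0]=10, U row2=(0, 2, 7)
Step 2: pivot at (1,1) is 1.
  row2 ← row2 − (2)·row1  ⇒  L[2][1]=2, U row2=(0, 0, 3)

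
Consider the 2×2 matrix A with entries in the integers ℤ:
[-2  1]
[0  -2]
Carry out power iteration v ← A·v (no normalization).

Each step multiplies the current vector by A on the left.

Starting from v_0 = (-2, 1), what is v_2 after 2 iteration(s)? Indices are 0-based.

v_0 = (-2, 1).
v_1 = A·v_0 = (5, -2).
v_2 = A·v_1 = (-12, 4).

v_2 = (-12, 4)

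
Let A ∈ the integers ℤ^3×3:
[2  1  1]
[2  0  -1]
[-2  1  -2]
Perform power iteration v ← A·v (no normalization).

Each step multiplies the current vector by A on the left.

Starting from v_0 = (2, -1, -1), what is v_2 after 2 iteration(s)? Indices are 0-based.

v_2 = (6, 7, 7)

v_0 = (2, -1, -1).
v_1 = A·v_0 = (2, 5, -3).
v_2 = A·v_1 = (6, 7, 7).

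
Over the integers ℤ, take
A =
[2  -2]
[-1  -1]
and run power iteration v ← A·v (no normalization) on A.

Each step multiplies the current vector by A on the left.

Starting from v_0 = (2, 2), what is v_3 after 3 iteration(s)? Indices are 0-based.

v_3 = (8, -12)

v_0 = (2, 2).
v_1 = A·v_0 = (0, -4).
v_2 = A·v_1 = (8, 4).
v_3 = A·v_2 = (8, -12).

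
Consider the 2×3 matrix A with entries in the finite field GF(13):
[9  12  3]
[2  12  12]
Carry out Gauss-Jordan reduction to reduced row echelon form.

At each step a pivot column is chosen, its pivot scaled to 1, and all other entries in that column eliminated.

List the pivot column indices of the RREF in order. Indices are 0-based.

pivot columns: 0, 1

step 1: normalize row 0 (÷9) = (1, 10, 9)
  row 1: subtract 2×row0 = (0, 5, 7)
step 2: normalize row 1 (÷5) = (0, 1, 4)
  row 0: subtract 10×row1 = (1, 0, 8)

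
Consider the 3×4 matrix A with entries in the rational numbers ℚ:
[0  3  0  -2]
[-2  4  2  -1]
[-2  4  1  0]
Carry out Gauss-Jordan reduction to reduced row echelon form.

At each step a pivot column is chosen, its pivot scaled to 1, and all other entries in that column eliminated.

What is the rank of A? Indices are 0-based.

pivot(0,0): swap R0↔R1
pivot(0,0)=-2: scale R0 → (1, -2, -1, 1/2)
  clear (2,0): R2 −= (-2)R0 → (0, 0, -1, 1)
pivot(1,1)=3: scale R1 → (0, 1, 0, -2/3)
  clear (0,1): R0 −= (-2)R1 → (1, 0, -1, -5/6)
pivot(2,2)=-1: scale R2 → (0, 0, 1, -1)
  clear (0,2): R0 −= (-1)R2 → (1, 0, 0, -11/6)

rank = 3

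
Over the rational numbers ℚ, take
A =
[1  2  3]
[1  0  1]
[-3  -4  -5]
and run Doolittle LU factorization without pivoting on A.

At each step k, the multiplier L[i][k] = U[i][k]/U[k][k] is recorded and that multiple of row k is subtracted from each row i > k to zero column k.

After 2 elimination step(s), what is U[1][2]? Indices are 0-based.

Step 1: pivot at (0,0) is 1.
  row1 ← row1 − (1)·row0  ⇒  L[1][0]=1, U row1=(0, -2, -2)
  row2 ← row2 − (-3)·row0  ⇒  L[2][0]=-3, U row2=(0, 2, 4)
Step 2: pivot at (1,1) is -2.
  row2 ← row2 − (-1)·row1  ⇒  L[2][1]=-1, U row2=(0, 0, 2)

U[1][2] = -2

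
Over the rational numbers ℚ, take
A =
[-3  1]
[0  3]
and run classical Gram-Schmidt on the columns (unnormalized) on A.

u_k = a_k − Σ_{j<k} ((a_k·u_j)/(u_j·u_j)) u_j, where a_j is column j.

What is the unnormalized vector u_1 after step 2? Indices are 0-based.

u_1 = (0, 3)

Step 1: u_0 = a_0 = (-3, 0).
Step 2: u_1 = a_1 − (-1/3)·u_0 = (0, 3).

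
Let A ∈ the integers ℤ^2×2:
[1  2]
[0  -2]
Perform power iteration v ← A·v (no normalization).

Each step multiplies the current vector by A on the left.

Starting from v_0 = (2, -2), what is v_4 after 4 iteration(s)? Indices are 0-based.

v_0 = (2, -2).
v_1 = A·v_0 = (-2, 4).
v_2 = A·v_1 = (6, -8).
v_3 = A·v_2 = (-10, 16).
v_4 = A·v_3 = (22, -32).

v_4 = (22, -32)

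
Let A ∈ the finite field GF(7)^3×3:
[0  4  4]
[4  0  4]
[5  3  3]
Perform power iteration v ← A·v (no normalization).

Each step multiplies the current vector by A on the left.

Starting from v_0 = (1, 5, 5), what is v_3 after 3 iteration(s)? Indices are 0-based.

v_3 = (6, 2, 5)

v_0 = (1, 5, 5).
v_1 = A·v_0 = (5, 3, 0).
v_2 = A·v_1 = (5, 6, 6).
v_3 = A·v_2 = (6, 2, 5).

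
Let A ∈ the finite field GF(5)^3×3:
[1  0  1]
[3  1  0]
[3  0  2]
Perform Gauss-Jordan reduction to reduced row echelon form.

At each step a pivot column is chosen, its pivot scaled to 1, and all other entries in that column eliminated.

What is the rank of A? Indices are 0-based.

rank = 3

[1] R0 /= 1  ⇒  (1, 0, 1)
     R1 -= 3·R0  ⇒  (0, 1, 2)
     R2 -= 3·R0  ⇒  (0, 0, 4)
[2] R1 /= 1  ⇒  (0, 1, 2)
[3] R2 /= 4  ⇒  (0, 0, 1)
     R0 -= 1·R2  ⇒  (1, 0, 0)
     R1 -= 2·R2  ⇒  (0, 1, 0)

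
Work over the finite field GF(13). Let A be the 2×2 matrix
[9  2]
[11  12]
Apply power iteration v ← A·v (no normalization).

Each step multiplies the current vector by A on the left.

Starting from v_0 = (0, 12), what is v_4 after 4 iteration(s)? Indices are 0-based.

v_0 = (0, 12).
v_1 = A·v_0 = (11, 1).
v_2 = A·v_1 = (10, 3).
v_3 = A·v_2 = (5, 3).
v_4 = A·v_3 = (12, 0).

v_4 = (12, 0)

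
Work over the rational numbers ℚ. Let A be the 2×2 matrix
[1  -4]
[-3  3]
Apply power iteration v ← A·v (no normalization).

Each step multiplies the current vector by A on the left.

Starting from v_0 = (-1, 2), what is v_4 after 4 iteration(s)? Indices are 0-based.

v_4 = (-1449, 1674)

v_0 = (-1, 2).
v_1 = A·v_0 = (-9, 9).
v_2 = A·v_1 = (-45, 54).
v_3 = A·v_2 = (-261, 297).
v_4 = A·v_3 = (-1449, 1674).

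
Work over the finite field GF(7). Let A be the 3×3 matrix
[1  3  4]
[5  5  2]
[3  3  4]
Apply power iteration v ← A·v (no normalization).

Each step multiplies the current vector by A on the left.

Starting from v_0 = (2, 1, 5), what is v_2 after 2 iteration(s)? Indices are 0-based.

v_0 = (2, 1, 5).
v_1 = A·v_0 = (4, 4, 1).
v_2 = A·v_1 = (6, 0, 0).

v_2 = (6, 0, 0)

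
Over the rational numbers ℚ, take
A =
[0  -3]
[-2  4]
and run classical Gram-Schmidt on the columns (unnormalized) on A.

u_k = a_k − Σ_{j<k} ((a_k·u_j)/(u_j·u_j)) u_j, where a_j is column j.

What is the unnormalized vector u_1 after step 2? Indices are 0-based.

u_1 = (-3, 0)

Step 1: u_0 = a_0 = (0, -2).
Step 2: u_1 = a_1 − (-2)·u_0 = (-3, 0).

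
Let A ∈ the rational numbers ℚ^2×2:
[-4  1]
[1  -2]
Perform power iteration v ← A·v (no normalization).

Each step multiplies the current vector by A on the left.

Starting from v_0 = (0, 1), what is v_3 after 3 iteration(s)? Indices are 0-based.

v_0 = (0, 1).
v_1 = A·v_0 = (1, -2).
v_2 = A·v_1 = (-6, 5).
v_3 = A·v_2 = (29, -16).

v_3 = (29, -16)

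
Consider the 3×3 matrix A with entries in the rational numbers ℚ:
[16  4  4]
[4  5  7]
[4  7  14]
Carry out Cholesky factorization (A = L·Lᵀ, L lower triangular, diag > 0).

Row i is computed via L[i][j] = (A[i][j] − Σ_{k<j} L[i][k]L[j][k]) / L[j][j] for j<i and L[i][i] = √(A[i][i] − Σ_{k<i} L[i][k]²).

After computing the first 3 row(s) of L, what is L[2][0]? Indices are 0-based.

Step 1: L[0][0] = √(16) = 4.
  L[1][0] = (4) / L[0][0] = 1.
Step 2: L[1][1] = √(4) = 2.
  L[2][0] = (4) / L[0][0] = 1.
  L[2][1] = (6) / L[1][1] = 3.
Step 3: L[2][2] = √(4) = 2.

L[2][0] = 1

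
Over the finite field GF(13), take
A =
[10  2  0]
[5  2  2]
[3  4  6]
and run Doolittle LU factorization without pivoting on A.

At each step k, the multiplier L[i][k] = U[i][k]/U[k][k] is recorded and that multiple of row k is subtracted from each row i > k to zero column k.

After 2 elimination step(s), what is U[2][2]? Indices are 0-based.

Step 1: pivot at (0,0) is 10.
  row1 ← row1 − (7)·row0  ⇒  L[1][0]=7, U row1=(0, 1, 2)
  row2 ← row2 − (12)·row0  ⇒  L[2][0]=12, U row2=(0, 6, 6)
Step 2: pivot at (1,1) is 1.
  row2 ← row2 − (6)·row1  ⇒  L[2][1]=6, U row2=(0, 0, 7)

U[2][2] = 7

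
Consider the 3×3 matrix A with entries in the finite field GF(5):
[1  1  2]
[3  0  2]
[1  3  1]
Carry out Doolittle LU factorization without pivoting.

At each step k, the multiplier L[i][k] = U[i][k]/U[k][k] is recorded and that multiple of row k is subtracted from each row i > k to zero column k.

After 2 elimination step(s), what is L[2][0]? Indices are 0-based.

L[2][0] = 1

Step 1: pivot at (0,0) is 1.
  row1 ← row1 − (3)·row0  ⇒  L[1][0]=3, U row1=(0, 2, 1)
  row2 ← row2 − (1)·row0  ⇒  L[2][0]=1, U row2=(0, 2, 4)
Step 2: pivot at (1,1) is 2.
  row2 ← row2 − (1)·row1  ⇒  L[2][1]=1, U row2=(0, 0, 3)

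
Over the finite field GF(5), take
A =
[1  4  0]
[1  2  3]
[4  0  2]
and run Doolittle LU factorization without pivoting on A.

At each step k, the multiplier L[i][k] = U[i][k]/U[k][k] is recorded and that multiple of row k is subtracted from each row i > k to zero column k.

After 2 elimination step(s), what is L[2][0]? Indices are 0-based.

Step 1: pivot at (0,0) is 1.
  row1 ← row1 − (1)·row0  ⇒  L[1][0]=1, U row1=(0, 3, 3)
  row2 ← row2 − (4)·row0  ⇒  L[2][0]=4, U row2=(0, 4, 2)
Step 2: pivot at (1,1) is 3.
  row2 ← row2 − (3)·row1  ⇒  L[2][1]=3, U row2=(0, 0, 3)

L[2][0] = 4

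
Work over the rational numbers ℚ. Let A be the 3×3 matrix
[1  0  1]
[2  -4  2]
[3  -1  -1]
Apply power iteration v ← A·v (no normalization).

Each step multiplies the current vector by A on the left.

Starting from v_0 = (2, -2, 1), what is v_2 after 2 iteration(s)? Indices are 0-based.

v_0 = (2, -2, 1).
v_1 = A·v_0 = (3, 14, 7).
v_2 = A·v_1 = (10, -36, -12).

v_2 = (10, -36, -12)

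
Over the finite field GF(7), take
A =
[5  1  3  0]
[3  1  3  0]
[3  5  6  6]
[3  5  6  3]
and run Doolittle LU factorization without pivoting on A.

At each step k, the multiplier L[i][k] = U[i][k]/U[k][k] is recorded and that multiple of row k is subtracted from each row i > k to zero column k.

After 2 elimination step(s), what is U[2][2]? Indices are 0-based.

U[2][2] = 5

[col 0] pivot 5
  R1 -= 2*R0 → (0, 6, 4, 0)  (L[1][0] := 2)
  R2 -= 2*R0 → (0, 3, 0, 6)  (L[2][0] := 2)
  R3 -= 2*R0 → (0, 3, 0, 3)  (L[3][0] := 2)
[col 1] pivot 6
  R2 -= 4*R1 → (0, 0, 5, 6)  (L[2][1] := 4)
  R3 -= 4*R1 → (0, 0, 5, 3)  (L[3][1] := 4)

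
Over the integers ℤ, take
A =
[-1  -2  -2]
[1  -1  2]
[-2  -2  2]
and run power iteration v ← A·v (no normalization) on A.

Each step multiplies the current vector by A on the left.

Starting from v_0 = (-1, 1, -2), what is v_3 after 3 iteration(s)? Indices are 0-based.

v_3 = (-15, 12, -40)

v_0 = (-1, 1, -2).
v_1 = A·v_0 = (3, -6, -4).
v_2 = A·v_1 = (17, 1, -2).
v_3 = A·v_2 = (-15, 12, -40).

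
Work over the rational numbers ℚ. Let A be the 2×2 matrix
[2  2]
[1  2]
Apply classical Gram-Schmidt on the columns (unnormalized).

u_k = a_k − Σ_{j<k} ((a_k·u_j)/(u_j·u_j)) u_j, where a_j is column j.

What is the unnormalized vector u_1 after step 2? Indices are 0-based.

u_1 = (-2/5, 4/5)

Step 1: u_0 = a_0 = (2, 1).
Step 2: u_1 = a_1 − (6/5)·u_0 = (-2/5, 4/5).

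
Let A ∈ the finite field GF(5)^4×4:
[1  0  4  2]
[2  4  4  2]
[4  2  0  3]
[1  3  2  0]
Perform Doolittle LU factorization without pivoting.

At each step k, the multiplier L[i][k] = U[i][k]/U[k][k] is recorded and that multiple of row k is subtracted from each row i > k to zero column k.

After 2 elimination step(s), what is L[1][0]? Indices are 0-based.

k=0: U[0][0]=1
  eliminate (1,0): mult=2, new row 1: (0, 4, 1, 3); set L[1][0]=2
  eliminate (2,0): mult=4, new row 2: (0, 2, 4, 0); set L[2][0]=4
  eliminate (3,0): mult=1, new row 3: (0, 3, 3, 3); set L[3][0]=1
k=1: U[1][1]=4
  eliminate (2,1): mult=3, new row 2: (0, 0, 1, 1); set L[2][1]=3
  eliminate (3,1): mult=2, new row 3: (0, 0, 1, 2); set L[3][1]=2

L[1][0] = 2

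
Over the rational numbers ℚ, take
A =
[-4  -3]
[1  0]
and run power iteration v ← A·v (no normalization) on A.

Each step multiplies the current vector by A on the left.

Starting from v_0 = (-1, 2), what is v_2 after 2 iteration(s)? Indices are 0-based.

v_2 = (11, -2)

v_0 = (-1, 2).
v_1 = A·v_0 = (-2, -1).
v_2 = A·v_1 = (11, -2).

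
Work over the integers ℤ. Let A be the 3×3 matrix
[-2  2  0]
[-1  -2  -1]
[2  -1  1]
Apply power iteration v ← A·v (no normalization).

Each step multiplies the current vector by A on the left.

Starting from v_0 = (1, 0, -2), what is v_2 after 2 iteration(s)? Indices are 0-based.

v_0 = (1, 0, -2).
v_1 = A·v_0 = (-2, 1, 0).
v_2 = A·v_1 = (6, 0, -5).

v_2 = (6, 0, -5)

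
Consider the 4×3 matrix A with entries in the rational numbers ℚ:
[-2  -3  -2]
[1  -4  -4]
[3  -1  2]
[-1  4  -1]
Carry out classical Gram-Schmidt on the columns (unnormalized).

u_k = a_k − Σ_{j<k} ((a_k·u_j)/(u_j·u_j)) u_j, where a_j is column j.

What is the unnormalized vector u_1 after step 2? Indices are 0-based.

u_1 = (-11/3, -11/3, 0, 11/3)

Step 1: u_0 = a_0 = (-2, 1, 3, -1).
Step 2: u_1 = a_1 − (-1/3)·u_0 = (-11/3, -11/3, 0, 11/3).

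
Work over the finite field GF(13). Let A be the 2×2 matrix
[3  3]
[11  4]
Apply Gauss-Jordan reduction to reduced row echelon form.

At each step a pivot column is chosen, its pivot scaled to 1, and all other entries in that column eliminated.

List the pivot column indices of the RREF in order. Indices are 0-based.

pivot columns: 0, 1

step 1: normalize row 0 (÷3) = (1, 1)
  row 1: subtract 11×row0 = (0, 6)
step 2: normalize row 1 (÷6) = (0, 1)
  row 0: subtract 1×row1 = (1, 0)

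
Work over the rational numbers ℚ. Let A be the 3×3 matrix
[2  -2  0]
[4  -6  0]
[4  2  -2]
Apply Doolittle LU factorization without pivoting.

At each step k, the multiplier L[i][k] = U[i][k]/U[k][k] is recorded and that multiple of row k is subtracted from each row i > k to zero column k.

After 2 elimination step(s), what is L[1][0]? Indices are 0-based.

L[1][0] = 2

k=0: U[0][0]=2
  eliminate (1,0): mult=2, new row 1: (0, -2, 0); set L[1][0]=2
  eliminate (2,0): mult=2, new row 2: (0, 6, -2); set L[2][0]=2
k=1: U[1][1]=-2
  eliminate (2,1): mult=-3, new row 2: (0, 0, -2); set L[2][1]=-3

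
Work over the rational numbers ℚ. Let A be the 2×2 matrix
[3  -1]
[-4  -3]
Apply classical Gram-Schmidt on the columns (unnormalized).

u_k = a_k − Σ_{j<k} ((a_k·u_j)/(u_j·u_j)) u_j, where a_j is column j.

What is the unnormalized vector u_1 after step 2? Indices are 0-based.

u_1 = (-52/25, -39/25)

Step 1: u_0 = a_0 = (3, -4).
Step 2: u_1 = a_1 − (9/25)·u_0 = (-52/25, -39/25).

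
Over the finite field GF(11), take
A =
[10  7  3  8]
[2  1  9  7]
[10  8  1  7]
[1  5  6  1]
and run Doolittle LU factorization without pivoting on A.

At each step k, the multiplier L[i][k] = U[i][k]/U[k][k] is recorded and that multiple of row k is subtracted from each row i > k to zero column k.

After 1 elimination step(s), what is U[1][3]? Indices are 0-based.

U[1][3] = 1

k=0: U[0][0]=10
  eliminate (1,0): mult=9, new row 1: (0, 4, 4, 1); set L[1][0]=9
  eliminate (2,0): mult=1, new row 2: (0, 1, 9, 10); set L[2][0]=1
  eliminate (3,0): mult=10, new row 3: (0, 1, 9, 9); set L[3][0]=10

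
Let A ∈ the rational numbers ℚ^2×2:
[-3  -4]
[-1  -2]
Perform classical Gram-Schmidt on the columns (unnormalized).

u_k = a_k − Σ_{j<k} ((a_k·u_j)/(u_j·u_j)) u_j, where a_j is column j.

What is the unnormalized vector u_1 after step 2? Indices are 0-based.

Step 1: u_0 = a_0 = (-3, -1).
Step 2: u_1 = a_1 − (7/5)·u_0 = (1/5, -3/5).

u_1 = (1/5, -3/5)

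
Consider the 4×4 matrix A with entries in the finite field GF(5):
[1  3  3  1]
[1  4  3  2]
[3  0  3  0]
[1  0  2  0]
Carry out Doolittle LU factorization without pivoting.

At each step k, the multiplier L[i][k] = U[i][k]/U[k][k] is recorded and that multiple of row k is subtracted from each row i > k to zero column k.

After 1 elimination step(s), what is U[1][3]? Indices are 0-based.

Step 1: pivot at (0,0) is 1.
  row1 ← row1 − (1)·row0  ⇒  L[1][0]=1, U row1=(0, 1, 0, 1)
  row2 ← row2 − (3)·row0  ⇒  L[2][0]=3, U row2=(0, 1, 4, 2)
  row3 ← row3 − (1)·row0  ⇒  L[3][0]=1, U row3=(0, 2, 4, 4)

U[1][3] = 1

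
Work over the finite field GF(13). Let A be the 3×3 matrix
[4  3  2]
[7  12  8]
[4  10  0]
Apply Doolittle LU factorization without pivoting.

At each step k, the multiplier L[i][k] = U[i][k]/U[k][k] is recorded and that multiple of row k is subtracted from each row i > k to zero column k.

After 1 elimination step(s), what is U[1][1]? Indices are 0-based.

U[1][1] = 10

[col 0] pivot 4
  R1 -= 5*R0 → (0, 10, 11)  (L[1][0] := 5)
  R2 -= 1*R0 → (0, 7, 11)  (L[2][0] := 1)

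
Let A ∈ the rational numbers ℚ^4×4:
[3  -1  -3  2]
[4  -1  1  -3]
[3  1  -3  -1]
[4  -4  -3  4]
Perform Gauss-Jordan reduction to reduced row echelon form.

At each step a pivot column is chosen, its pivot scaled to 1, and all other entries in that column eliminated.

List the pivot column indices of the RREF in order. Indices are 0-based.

pivot(0,0)=3: scale R0 → (1, -1/3, -1, 2/3)
  clear (1,0): R1 −= (4)R0 → (0, 1/3, 5, -17/3)
  clear (2,0): R2 −= (3)R0 → (0, 2, 0, -3)
  clear (3,0): R3 −= (4)R0 → (0, -8/3, 1, 4/3)
pivot(1,1)=1/3: scale R1 → (0, 1, 15, -17)
  clear (0,1): R0 −= (-1/3)R1 → (1, 0, 4, -5)
  clear (2,1): R2 −= (2)R1 → (0, 0, -30, 31)
  clear (3,1): R3 −= (-8/3)R1 → (0, 0, 41, -44)
pivot(2,2)=-30: scale R2 → (0, 0, 1, -31/30)
  clear (0,2): R0 −= (4)R2 → (1, 0, 0, -13/15)
  clear (1,2): R1 −= (15)R2 → (0, 1, 0, -3/2)
  clear (3,2): R3 −= (41)R2 → (0, 0, 0, -49/30)
pivot(3,3)=-49/30: scale R3 → (0, 0, 0, 1)
  clear (0,3): R0 −= (-13/15)R3 → (1, 0, 0, 0)
  clear (1,3): R1 −= (-3/2)R3 → (0, 1, 0, 0)
  clear (2,3): R2 −= (-31/30)R3 → (0, 0, 1, 0)

pivot columns: 0, 1, 2, 3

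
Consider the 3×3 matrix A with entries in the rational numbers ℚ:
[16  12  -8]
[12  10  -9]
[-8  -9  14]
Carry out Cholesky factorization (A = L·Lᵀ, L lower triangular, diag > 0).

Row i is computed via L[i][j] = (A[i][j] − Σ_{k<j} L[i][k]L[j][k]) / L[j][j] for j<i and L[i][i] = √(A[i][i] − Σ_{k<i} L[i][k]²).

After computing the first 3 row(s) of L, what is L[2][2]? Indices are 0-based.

Step 1: L[0][0] = √(16) = 4.
  L[1][0] = (12) / L[0][0] = 3.
Step 2: L[1][1] = √(1) = 1.
  L[2][0] = (-8) / L[0][0] = -2.
  L[2][1] = (-3) / L[1][1] = -3.
Step 3: L[2][2] = √(1) = 1.

L[2][2] = 1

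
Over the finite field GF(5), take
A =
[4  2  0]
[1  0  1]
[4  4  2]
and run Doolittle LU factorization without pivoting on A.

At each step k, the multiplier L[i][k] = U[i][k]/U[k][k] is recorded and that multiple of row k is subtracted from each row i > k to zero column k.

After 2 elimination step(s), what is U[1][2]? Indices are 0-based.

U[1][2] = 1

k=0: U[0][0]=4
  eliminate (1,0): mult=4, new row 1: (0, 2, 1); set L[1][0]=4
  eliminate (2,0): mult=1, new row 2: (0, 2, 2); set L[2][0]=1
k=1: U[1][1]=2
  eliminate (2,1): mult=1, new row 2: (0, 0, 1); set L[2][1]=1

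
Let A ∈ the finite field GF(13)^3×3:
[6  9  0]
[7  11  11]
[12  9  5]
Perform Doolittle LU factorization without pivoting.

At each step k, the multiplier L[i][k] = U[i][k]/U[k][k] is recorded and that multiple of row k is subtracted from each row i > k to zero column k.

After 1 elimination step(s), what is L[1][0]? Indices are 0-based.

k=0: U[0][0]=6
  eliminate (1,0): mult=12, new row 1: (0, 7, 11); set L[1][0]=12
  eliminate (2,0): mult=2, new row 2: (0, 4, 5); set L[2][0]=2

L[1][0] = 12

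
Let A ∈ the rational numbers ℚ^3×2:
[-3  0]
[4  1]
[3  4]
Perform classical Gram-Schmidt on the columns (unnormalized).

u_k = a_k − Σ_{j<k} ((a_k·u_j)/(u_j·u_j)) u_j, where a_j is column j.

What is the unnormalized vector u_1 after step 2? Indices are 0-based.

u_1 = (24/17, -15/17, 44/17)

Step 1: u_0 = a_0 = (-3, 4, 3).
Step 2: u_1 = a_1 − (8/17)·u_0 = (24/17, -15/17, 44/17).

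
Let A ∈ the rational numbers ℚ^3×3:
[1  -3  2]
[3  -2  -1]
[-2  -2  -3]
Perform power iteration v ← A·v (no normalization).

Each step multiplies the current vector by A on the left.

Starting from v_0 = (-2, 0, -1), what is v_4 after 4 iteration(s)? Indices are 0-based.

v_4 = (-288, -31, -215)

v_0 = (-2, 0, -1).
v_1 = A·v_0 = (-4, -5, 7).
v_2 = A·v_1 = (25, -9, -3).
v_3 = A·v_2 = (46, 96, -23).
v_4 = A·v_3 = (-288, -31, -215).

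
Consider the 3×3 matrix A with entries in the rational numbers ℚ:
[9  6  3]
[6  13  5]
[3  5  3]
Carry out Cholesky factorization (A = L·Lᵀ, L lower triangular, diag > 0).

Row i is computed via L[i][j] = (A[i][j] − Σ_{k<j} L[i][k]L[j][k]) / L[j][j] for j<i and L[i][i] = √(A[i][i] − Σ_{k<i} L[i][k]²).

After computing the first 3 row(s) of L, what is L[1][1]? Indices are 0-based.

Step 1: L[0][0] = √(9) = 3.
  L[1][0] = (6) / L[0][0] = 2.
Step 2: L[1][1] = √(9) = 3.
  L[2][0] = (3) / L[0][0] = 1.
  L[2][1] = (3) / L[1][1] = 1.
Step 3: L[2][2] = √(1) = 1.

L[1][1] = 3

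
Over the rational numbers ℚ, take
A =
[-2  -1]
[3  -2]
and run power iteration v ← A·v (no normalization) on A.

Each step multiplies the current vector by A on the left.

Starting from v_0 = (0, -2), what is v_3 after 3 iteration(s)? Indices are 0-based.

v_3 = (18, -20)

v_0 = (0, -2).
v_1 = A·v_0 = (2, 4).
v_2 = A·v_1 = (-8, -2).
v_3 = A·v_2 = (18, -20).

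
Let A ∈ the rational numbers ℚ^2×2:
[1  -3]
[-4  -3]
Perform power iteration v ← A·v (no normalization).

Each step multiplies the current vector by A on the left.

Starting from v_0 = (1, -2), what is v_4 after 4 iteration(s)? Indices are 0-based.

v_4 = (-191, -706)

v_0 = (1, -2).
v_1 = A·v_0 = (7, 2).
v_2 = A·v_1 = (1, -34).
v_3 = A·v_2 = (103, 98).
v_4 = A·v_3 = (-191, -706).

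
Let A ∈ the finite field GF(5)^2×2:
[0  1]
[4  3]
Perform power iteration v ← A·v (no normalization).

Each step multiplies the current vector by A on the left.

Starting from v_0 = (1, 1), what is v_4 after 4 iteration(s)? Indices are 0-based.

v_4 = (3, 4)

v_0 = (1, 1).
v_1 = A·v_0 = (1, 2).
v_2 = A·v_1 = (2, 0).
v_3 = A·v_2 = (0, 3).
v_4 = A·v_3 = (3, 4).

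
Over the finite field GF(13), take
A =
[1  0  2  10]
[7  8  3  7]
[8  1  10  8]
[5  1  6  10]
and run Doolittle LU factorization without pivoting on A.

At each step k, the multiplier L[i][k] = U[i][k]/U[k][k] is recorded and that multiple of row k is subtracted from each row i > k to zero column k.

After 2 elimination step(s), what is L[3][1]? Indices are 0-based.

[col 0] pivot 1
  R1 -= 7*R0 → (0, 8, 2, 2)  (L[1][0] := 7)
  R2 -= 8*R0 → (0, 1, 7, 6)  (L[2][0] := 8)
  R3 -= 5*R0 → (0, 1, 9, 12)  (L[3][0] := 5)
[col 1] pivot 8
  R2 -= 5*R1 → (0, 0, 10, 9)  (L[2][1] := 5)
  R3 -= 5*R1 → (0, 0, 12, 2)  (L[3][1] := 5)

L[3][1] = 5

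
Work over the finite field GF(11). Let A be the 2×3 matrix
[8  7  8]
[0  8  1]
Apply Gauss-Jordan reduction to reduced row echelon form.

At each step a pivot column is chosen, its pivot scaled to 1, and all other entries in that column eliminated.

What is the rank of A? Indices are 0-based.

[1] R0 /= 8  ⇒  (1, 5, 1)
[2] R1 /= 8  ⇒  (0, 1, 7)
     R0 -= 5·R1  ⇒  (1, 0, 10)

rank = 2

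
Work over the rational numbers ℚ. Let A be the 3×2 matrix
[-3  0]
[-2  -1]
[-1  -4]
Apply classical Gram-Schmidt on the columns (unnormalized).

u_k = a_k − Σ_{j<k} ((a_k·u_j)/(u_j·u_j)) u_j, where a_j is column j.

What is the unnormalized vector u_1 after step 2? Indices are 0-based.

u_1 = (9/7, -1/7, -25/7)

Step 1: u_0 = a_0 = (-3, -2, -1).
Step 2: u_1 = a_1 − (3/7)·u_0 = (9/7, -1/7, -25/7).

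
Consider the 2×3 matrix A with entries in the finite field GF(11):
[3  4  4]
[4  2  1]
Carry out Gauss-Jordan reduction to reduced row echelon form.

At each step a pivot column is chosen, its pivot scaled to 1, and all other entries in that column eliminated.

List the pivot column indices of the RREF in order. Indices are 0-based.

pivot columns: 0, 1

[1] R0 /= 3  ⇒  (1, 5, 5)
     R1 -= 4·R0  ⇒  (0, 4, 3)
[2] R1 /= 4  ⇒  (0, 1, 9)
     R0 -= 5·R1  ⇒  (1, 0, 4)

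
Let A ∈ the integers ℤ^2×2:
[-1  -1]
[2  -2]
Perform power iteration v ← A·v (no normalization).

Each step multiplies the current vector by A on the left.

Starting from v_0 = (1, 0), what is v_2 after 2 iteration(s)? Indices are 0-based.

v_0 = (1, 0).
v_1 = A·v_0 = (-1, 2).
v_2 = A·v_1 = (-1, -6).

v_2 = (-1, -6)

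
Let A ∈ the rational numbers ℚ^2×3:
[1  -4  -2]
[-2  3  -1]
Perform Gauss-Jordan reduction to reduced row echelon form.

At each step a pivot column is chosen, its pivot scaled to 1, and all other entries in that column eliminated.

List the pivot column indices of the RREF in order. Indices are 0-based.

pivot columns: 0, 1

[1] R0 /= 1  ⇒  (1, -4, -2)
     R1 -= -2·R0  ⇒  (0, -5, -5)
[2] R1 /= -5  ⇒  (0, 1, 1)
     R0 -= -4·R1  ⇒  (1, 0, 2)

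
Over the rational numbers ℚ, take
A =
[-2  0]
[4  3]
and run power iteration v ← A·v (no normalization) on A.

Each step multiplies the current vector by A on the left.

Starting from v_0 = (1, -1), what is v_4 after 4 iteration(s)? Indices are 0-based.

v_0 = (1, -1).
v_1 = A·v_0 = (-2, 1).
v_2 = A·v_1 = (4, -5).
v_3 = A·v_2 = (-8, 1).
v_4 = A·v_3 = (16, -29).

v_4 = (16, -29)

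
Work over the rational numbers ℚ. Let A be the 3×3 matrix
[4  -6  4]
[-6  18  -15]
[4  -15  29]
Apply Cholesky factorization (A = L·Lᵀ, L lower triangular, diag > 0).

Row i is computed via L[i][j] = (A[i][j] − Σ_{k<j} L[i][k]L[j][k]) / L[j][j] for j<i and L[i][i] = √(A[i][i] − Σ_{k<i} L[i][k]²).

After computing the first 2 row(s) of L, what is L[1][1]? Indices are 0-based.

Step 1: L[0][0] = √(4) = 2.
  L[1][0] = (-6) / L[0][0] = -3.
Step 2: L[1][1] = √(9) = 3.

L[1][1] = 3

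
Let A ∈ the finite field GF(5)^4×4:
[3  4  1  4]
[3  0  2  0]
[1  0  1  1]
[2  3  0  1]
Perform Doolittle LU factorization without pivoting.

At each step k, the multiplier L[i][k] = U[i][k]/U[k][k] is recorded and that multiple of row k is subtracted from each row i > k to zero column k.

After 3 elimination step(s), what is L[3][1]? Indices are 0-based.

[col 0] pivot 3
  R1 -= 1*R0 → (0, 1, 1, 1)  (L[1][0] := 1)
  R2 -= 2*R0 → (0, 2, 4, 3)  (L[2][0] := 2)
  R3 -= 4*R0 → (0, 2, 1, 0)  (L[3][0] := 4)
[col 1] pivot 1
  R2 -= 2*R1 → (0, 0, 2, 1)  (L[2][1] := 2)
  R3 -= 2*R1 → (0, 0, 4, 3)  (L[3][1] := 2)
[col 2] pivot 2
  R3 -= 2*R2 → (0, 0, 0, 1)  (L[3][2] := 2)

L[3][1] = 2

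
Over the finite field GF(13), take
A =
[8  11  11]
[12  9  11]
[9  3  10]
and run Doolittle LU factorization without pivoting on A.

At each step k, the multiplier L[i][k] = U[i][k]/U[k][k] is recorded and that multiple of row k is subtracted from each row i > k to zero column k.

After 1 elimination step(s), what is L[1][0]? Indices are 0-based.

[col 0] pivot 8
  R1 -= 8*R0 → (0, 12, 1)  (L[1][0] := 8)
  R2 -= 6*R0 → (0, 2, 9)  (L[2][0] := 6)

L[1][0] = 8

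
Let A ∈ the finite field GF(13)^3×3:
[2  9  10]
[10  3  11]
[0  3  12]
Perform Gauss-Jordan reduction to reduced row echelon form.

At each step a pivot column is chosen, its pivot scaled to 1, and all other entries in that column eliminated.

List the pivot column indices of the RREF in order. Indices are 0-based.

pivot columns: 0, 1, 2

[1] R0 /= 2  ⇒  (1, 11, 5)
     R1 -= 10·R0  ⇒  (0, 10, 0)
[2] R1 /= 10  ⇒  (0, 1, 0)
     R0 -= 11·R1  ⇒  (1, 0, 5)
     R2 -= 3·R1  ⇒  (0, 0, 12)
[3] R2 /= 12  ⇒  (0, 0, 1)
     R0 -= 5·R2  ⇒  (1, 0, 0)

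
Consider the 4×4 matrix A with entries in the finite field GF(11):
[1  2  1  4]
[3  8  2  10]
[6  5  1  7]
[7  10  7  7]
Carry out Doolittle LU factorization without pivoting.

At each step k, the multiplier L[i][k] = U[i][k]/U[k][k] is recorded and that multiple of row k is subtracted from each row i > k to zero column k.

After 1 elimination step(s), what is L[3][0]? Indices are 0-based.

Step 1: pivot at (0,0) is 1.
  row1 ← row1 − (3)·row0  ⇒  L[1][0]=3, U row1=(0, 2, 10, 9)
  row2 ← row2 − (6)·row0  ⇒  L[2][0]=6, U row2=(0, 4, 6, 5)
  row3 ← row3 − (7)·row0  ⇒  L[3][0]=7, U row3=(0, 7, 0, 1)

L[3][0] = 7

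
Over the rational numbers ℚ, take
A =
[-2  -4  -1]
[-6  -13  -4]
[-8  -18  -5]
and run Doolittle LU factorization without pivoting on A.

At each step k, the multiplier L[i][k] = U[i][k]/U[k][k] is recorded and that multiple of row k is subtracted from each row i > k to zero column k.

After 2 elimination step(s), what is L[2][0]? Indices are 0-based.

Step 1: pivot at (0,0) is -2.
  row1 ← row1 − (3)·row0  ⇒  L[1][0]=3, U row1=(0, -1, -1)
  row2 ← row2 − (4)·row0  ⇒  L[2][0]=4, U row2=(0, -2, -1)
Step 2: pivot at (1,1) is -1.
  row2 ← row2 − (2)·row1  ⇒  L[2][1]=2, U row2=(0, 0, 1)

L[2][0] = 4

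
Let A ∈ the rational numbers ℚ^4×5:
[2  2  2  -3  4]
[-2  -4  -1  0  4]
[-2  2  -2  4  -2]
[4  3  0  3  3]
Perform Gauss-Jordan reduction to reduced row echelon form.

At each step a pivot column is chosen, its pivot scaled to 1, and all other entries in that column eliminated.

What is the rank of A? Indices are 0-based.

step 1: normalize row 0 (÷2) = (1, 1, 1, -3/2, 2)
  row 1: subtract -2×row0 = (0, -2, 1, -3, 8)
  row 2: subtract -2×row0 = (0, 4, 0, 1, 2)
  row 3: subtract 4×row0 = (0, -1, -4, 9, -5)
step 2: normalize row 1 (÷-2) = (0, 1, -1/2, 3/2, -4)
  row 0: subtract 1×row1 = (1, 0, 3/2, -3, 6)
  row 2: subtract 4×row1 = (0, 0, 2, -5, 18)
  row 3: subtract -1×row1 = (0, 0, -9/2, 21/2, -9)
step 3: normalize row 2 (÷2) = (0, 0, 1, -5/2, 9)
  row 0: subtract 3/2×row2 = (1, 0, 0, 3/4, -15/2)
  row 1: subtract -1/2×row2 = (0, 1, 0, 1/4, 1/2)
  row 3: subtract -9/2×row2 = (0, 0, 0, -3/4, 63/2)
step 4: normalize row 3 (÷-3/4) = (0, 0, 0, 1, -42)
  row 0: subtract 3/4×row3 = (1, 0, 0, 0, 24)
  row 1: subtract 1/4×row3 = (0, 1, 0, 0, 11)
  row 2: subtract -5/2×row3 = (0, 0, 1, 0, -96)

rank = 4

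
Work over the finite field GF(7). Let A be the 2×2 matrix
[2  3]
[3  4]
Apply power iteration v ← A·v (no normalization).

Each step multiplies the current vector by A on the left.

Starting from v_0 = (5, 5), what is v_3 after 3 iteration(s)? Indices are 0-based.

v_3 = (3, 2)

v_0 = (5, 5).
v_1 = A·v_0 = (4, 0).
v_2 = A·v_1 = (1, 5).
v_3 = A·v_2 = (3, 2).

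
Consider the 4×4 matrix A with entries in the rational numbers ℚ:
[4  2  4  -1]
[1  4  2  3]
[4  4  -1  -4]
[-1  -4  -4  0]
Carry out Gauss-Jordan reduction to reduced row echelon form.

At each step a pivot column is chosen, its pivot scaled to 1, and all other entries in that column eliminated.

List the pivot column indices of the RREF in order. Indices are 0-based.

step 1: normalize row 0 (÷4) = (1, 1/2, 1, -1/4)
  row 1: subtract 1×row0 = (0, 7/2, 1, 13/4)
  row 2: subtract 4×row0 = (0, 2, -5, -3)
  row 3: subtract -1×row0 = (0, -7/2, -3, -1/4)
step 2: normalize row 1 (÷7/2) = (0, 1, 2/7, 13/14)
  row 0: subtract 1/2×row1 = (1, 0, 6/7, -5/7)
  row 2: subtract 2×row1 = (0, 0, -39/7, -34/7)
  row 3: subtract -7/2×row1 = (0, 0, -2, 3)
step 3: normalize row 2 (÷-39/7) = (0, 0, 1, 34/39)
  row 0: subtract 6/7×row2 = (1, 0, 0, -19/13)
  row 1: subtract 2/7×row2 = (0, 1, 0, 53/78)
  row 3: subtract -2×row2 = (0, 0, 0, 185/39)
step 4: normalize row 3 (÷185/39) = (0, 0, 0, 1)
  row 0: subtract -19/13×row3 = (1, 0, 0, 0)
  row 1: subtract 53/78×row3 = (0, 1, 0, 0)
  row 2: subtract 34/39×row3 = (0, 0, 1, 0)

pivot columns: 0, 1, 2, 3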